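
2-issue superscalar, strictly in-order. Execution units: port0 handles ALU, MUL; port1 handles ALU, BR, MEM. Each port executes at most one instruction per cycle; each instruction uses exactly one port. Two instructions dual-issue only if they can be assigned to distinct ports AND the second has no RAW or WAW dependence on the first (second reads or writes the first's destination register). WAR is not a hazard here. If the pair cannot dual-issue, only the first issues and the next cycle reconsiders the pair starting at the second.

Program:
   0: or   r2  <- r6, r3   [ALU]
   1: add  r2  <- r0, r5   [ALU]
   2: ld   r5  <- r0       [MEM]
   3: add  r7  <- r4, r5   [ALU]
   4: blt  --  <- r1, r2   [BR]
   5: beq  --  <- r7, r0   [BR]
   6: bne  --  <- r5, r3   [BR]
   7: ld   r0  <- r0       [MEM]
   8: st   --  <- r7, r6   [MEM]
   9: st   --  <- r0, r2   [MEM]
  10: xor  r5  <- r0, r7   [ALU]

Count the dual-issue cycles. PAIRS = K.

#0 head=0: or i0 WAW r2
#1 head=1: add ld i1,i2 pair
#2 head=3: add blt i3,i4 pair
#3 head=5: beq i5 no-port BR/BR
#4 head=6: bne i6 no-port BR/MEM
#5 head=7: ld i7 no-port MEM/MEM
#6 head=8: st i8 no-port MEM/MEM
#7 head=9: st xor i9,i10 pair

PAIRS = 3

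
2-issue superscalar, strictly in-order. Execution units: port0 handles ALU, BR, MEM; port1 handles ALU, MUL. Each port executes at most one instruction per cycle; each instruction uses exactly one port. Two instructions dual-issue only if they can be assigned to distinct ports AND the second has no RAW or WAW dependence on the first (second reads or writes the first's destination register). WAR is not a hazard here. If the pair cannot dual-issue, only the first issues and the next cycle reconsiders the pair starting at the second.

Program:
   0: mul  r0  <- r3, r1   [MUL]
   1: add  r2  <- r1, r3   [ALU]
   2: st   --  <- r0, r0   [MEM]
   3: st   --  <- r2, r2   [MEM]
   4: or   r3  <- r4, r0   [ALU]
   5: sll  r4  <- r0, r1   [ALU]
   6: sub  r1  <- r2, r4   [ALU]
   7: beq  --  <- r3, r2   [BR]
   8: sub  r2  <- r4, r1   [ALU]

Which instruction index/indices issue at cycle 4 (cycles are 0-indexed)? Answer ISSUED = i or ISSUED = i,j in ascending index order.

[0] i0&i1  mul.MUL+add.ALU  -- dual
[1] i2  st.MEM  -- no-port MEM/MEM
[2] i3&i4  st.MEM+or.ALU  -- dual
[3] i5  sll.ALU  -- RAW r4
[4] i6&i7  sub.ALU+beq.BR  -- dual
[5] i8  sub.ALU  -- tail

ISSUED = 6,7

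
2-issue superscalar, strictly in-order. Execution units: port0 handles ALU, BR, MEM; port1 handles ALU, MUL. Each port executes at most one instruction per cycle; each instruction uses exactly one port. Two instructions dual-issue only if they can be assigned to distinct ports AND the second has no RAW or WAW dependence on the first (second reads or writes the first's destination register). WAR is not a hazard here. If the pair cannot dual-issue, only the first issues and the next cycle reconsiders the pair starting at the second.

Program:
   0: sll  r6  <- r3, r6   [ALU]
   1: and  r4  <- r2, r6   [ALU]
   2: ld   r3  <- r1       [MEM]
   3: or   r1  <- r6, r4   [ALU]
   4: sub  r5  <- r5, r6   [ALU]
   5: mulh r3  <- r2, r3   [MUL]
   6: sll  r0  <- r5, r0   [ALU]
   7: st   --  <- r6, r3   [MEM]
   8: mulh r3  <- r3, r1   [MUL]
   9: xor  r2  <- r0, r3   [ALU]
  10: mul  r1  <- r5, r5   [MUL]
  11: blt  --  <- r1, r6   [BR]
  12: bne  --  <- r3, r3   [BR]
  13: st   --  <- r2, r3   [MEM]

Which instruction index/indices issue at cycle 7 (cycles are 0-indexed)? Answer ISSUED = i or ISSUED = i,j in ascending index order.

ISSUED = 12

  cy0 -> i0 (sll) RAW r6
  cy1 -> i1&i2 (and ld) dual
  cy2 -> i3&i4 (or sub) dual
  cy3 -> i5&i6 (mulh sll) dual
  cy4 -> i7&i8 (st mulh) dual
  cy5 -> i9&i10 (xor mul) dual
  cy6 -> i11 (blt) no-port BR/BR
  cy7 -> i12 (bne) no-port BR/MEM
  cy8 -> i13 (st) tail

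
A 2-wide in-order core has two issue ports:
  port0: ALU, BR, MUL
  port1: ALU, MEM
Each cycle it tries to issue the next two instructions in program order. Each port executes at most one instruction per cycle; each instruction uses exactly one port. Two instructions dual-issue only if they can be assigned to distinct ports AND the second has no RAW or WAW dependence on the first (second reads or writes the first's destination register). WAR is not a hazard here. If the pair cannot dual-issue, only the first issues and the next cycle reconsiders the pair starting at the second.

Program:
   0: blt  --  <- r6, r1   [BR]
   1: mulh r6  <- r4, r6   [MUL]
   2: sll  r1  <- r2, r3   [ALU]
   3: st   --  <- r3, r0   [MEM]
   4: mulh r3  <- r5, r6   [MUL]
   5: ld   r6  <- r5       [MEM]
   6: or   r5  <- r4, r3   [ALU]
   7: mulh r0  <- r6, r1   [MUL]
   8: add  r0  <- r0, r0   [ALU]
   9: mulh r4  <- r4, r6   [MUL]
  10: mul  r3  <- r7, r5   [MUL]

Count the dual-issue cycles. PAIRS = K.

PAIRS = 4

  cy0 -> i0 (blt.BR) no-port BR/MUL
  cy1 -> i1+i2 (mulh.MUL;sll.ALU) pair
  cy2 -> i3+i4 (st.MEM;mulh.MUL) pair
  cy3 -> i5+i6 (ld.MEM;or.ALU) pair
  cy4 -> i7 (mulh.MUL) RAW+WAW r0
  cy5 -> i8+i9 (add.ALU;mulh.MUL) pair
  cy6 -> i10 (mul.MUL) tail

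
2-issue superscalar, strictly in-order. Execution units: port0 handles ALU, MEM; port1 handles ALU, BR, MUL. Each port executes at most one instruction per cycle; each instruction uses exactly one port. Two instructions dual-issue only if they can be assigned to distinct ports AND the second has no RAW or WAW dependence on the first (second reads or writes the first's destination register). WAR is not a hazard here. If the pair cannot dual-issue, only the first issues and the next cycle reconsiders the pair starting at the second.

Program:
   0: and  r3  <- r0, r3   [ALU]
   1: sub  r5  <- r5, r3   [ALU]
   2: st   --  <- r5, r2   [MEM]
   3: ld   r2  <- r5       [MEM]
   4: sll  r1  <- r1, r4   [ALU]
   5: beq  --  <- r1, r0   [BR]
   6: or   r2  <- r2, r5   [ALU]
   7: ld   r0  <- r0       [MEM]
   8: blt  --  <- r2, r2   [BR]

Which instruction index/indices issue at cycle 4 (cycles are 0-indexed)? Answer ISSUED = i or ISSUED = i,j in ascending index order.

c0: i0 and.ALU  RAW r3
c1: i1 sub.ALU  RAW r5
c2: i2 st.MEM  no-port MEM/MEM
c3: i3,i4 ld.MEM;sll.ALU  2-wide
c4: i5,i6 beq.BR;or.ALU  2-wide
c5: i7,i8 ld.MEM;blt.BR  2-wide

ISSUED = 5,6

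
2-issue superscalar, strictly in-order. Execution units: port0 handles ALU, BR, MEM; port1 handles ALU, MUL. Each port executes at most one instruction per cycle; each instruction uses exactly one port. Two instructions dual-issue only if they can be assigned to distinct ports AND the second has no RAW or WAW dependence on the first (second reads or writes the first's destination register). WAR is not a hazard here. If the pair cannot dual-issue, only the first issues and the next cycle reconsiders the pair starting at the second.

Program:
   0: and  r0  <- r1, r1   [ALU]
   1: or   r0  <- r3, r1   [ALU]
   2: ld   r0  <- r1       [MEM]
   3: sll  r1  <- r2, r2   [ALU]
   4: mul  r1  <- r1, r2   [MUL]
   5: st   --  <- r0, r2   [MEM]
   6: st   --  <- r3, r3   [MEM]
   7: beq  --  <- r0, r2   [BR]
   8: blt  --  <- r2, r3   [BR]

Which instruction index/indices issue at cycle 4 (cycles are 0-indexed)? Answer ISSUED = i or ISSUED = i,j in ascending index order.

[0] i0  and  -- WAW r0
[1] i1  or  -- WAW r0
[2] i2,i3  ld;sll  -- 2-wide
[3] i4,i5  mul;st  -- 2-wide
[4] i6  st  -- no-port MEM/BR
[5] i7  beq  -- no-port BR/BR
[6] i8  blt  -- tail

ISSUED = 6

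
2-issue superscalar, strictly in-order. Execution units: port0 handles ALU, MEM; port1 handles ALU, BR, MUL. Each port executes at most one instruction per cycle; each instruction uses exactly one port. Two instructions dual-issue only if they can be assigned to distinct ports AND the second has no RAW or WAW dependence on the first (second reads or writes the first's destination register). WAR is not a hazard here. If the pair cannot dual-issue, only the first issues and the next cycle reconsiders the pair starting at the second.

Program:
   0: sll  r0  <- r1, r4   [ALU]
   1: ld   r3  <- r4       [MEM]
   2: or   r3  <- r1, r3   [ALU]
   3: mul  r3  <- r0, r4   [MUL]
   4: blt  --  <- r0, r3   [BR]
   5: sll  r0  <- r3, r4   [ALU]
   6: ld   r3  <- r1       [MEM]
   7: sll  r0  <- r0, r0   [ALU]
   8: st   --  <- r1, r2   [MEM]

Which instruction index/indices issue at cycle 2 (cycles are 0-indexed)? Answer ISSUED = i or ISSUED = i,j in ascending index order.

t=0 i0&i1:sll;ld ; 2-wide
t=1 i2:or ; WAW r3
t=2 i3:mul ; no-port MUL/BR
t=3 i4&i5:blt;sll ; 2-wide
t=4 i6&i7:ld;sll ; 2-wide
t=5 i8:st ; tail

ISSUED = 3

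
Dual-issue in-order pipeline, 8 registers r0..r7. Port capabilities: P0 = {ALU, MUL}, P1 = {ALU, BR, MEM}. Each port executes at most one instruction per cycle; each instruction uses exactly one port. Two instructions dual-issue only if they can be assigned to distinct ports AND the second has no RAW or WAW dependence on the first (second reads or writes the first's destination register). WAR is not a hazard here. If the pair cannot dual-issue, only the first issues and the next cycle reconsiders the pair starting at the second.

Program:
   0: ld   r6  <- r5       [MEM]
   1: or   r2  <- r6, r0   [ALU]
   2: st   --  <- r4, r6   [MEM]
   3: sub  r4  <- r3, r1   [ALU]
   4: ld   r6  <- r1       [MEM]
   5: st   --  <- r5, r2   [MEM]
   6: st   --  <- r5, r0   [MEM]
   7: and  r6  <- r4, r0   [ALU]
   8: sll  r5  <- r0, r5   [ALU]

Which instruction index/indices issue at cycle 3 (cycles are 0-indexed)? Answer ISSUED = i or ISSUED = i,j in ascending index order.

c0: i0 ld.MEM  RAW r6
c1: i1+i2 or.ALU+st.MEM  2-wide
c2: i3+i4 sub.ALU+ld.MEM  2-wide
c3: i5 st.MEM  no-port MEM/MEM
c4: i6+i7 st.MEM+and.ALU  2-wide
c5: i8 sll.ALU  tail

ISSUED = 5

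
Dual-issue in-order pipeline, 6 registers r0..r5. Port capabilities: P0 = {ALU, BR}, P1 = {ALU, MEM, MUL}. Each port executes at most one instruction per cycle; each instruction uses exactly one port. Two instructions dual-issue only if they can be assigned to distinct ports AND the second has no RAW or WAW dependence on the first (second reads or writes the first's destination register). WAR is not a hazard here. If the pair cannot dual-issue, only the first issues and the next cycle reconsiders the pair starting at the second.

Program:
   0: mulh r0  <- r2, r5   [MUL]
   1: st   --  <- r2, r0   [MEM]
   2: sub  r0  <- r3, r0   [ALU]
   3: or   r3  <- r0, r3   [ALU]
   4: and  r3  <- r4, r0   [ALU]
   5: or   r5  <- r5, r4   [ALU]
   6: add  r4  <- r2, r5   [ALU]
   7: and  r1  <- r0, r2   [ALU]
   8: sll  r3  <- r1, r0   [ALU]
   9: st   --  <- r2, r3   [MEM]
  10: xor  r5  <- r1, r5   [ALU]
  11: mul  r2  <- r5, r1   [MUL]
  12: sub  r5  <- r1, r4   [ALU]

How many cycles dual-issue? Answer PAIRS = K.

t=0 i0:mulh.MUL ; no-port MUL/MEM
t=1 i1&i2:st.MEM;sub.ALU ; 2-wide
t=2 i3:or.ALU ; WAW r3
t=3 i4&i5:and.ALU;or.ALU ; 2-wide
t=4 i6&i7:add.ALU;and.ALU ; 2-wide
t=5 i8:sll.ALU ; RAW r3
t=6 i9&i10:st.MEM;xor.ALU ; 2-wide
t=7 i11&i12:mul.MUL;sub.ALU ; 2-wide

PAIRS = 5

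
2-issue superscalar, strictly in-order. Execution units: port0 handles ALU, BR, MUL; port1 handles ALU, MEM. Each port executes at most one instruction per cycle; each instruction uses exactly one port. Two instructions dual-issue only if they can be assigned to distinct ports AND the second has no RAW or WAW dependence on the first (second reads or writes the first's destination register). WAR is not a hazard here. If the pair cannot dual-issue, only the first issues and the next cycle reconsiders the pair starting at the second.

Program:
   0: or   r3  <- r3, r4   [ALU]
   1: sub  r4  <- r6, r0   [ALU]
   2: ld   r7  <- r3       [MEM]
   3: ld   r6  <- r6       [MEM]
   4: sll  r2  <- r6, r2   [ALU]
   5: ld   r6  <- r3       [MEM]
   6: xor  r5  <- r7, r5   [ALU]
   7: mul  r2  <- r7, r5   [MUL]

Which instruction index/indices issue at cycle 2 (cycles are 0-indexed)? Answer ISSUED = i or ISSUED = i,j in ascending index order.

ISSUED = 3

0. or+sub @i0&i1  | dual
1. ld @i2  | no-port MEM/MEM
2. ld @i3  | RAW r6
3. sll+ld @i4&i5  | dual
4. xor @i6  | RAW r5
5. mul @i7  | tail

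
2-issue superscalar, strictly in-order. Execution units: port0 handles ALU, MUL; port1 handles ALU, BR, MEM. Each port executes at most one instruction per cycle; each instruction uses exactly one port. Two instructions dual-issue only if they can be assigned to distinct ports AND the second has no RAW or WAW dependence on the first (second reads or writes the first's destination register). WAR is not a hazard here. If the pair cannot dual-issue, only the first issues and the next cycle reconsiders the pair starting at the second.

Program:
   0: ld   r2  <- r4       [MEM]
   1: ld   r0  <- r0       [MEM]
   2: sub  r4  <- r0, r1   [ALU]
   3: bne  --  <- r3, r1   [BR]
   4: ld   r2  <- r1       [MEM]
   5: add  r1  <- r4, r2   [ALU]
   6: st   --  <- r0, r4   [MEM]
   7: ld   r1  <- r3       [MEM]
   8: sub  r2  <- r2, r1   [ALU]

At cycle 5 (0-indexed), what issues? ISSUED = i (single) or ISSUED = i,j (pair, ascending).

ISSUED = 7

  cy0 -> i0 (ld.MEM) no-port MEM/MEM
  cy1 -> i1 (ld.MEM) RAW r0
  cy2 -> i2,i3 (sub.ALU/bne.BR) dual
  cy3 -> i4 (ld.MEM) RAW r2
  cy4 -> i5,i6 (add.ALU/st.MEM) dual
  cy5 -> i7 (ld.MEM) RAW r1
  cy6 -> i8 (sub.ALU) tail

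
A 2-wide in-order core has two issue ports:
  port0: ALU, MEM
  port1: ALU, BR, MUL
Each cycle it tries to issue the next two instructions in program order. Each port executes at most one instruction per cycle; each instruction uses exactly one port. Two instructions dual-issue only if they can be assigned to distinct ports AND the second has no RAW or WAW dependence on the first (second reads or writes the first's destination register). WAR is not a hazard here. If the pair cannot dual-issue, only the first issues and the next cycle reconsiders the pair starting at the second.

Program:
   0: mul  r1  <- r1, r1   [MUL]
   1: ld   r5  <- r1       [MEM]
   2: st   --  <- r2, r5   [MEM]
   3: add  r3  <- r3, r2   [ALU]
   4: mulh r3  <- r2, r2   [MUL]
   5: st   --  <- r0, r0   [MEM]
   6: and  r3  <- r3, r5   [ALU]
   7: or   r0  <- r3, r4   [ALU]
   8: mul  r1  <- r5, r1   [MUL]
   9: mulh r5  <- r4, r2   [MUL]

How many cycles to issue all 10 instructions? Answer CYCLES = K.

[0] i0  mul.MUL  -- RAW r1
[1] i1  ld.MEM  -- no-port MEM/MEM
[2] i2,i3  st.MEM+add.ALU  -- pair
[3] i4,i5  mulh.MUL+st.MEM  -- pair
[4] i6  and.ALU  -- RAW r3
[5] i7,i8  or.ALU+mul.MUL  -- pair
[6] i9  mulh.MUL  -- tail

CYCLES = 7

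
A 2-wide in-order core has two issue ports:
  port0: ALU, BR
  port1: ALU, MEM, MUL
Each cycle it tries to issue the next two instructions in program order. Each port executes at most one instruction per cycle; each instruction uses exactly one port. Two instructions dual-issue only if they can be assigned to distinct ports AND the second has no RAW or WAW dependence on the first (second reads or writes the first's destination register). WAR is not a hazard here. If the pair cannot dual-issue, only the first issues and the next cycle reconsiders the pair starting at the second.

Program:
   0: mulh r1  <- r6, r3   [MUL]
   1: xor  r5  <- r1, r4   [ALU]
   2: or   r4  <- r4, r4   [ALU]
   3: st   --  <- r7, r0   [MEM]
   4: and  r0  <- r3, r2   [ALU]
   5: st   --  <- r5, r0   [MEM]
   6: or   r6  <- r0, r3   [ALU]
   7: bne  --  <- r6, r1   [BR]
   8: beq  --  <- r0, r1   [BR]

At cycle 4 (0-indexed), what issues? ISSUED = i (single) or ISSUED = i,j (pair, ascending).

ISSUED = 7

t=0 i0:mulh ; RAW r1
t=1 i1&i2:xor or ; dual
t=2 i3&i4:st and ; dual
t=3 i5&i6:st or ; dual
t=4 i7:bne ; no-port BR/BR
t=5 i8:beq ; tail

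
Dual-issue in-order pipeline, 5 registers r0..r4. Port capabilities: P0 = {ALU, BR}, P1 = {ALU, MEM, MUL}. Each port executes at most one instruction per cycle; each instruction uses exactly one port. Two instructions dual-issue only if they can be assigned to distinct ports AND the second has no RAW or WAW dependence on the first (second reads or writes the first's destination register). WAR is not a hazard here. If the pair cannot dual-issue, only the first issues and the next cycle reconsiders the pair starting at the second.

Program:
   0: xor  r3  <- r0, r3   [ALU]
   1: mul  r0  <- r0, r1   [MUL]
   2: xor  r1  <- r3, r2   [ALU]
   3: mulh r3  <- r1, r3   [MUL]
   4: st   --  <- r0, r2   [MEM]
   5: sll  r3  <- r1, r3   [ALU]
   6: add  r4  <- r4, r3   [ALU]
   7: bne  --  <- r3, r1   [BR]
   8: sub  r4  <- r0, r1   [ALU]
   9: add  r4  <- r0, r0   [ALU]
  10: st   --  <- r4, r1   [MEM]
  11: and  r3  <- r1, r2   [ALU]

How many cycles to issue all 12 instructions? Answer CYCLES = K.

CYCLES = 8

  cy0 -> i0+i1 (xor.ALU/mul.MUL) dual
  cy1 -> i2 (xor.ALU) RAW r1
  cy2 -> i3 (mulh.MUL) no-port MUL/MEM
  cy3 -> i4+i5 (st.MEM/sll.ALU) dual
  cy4 -> i6+i7 (add.ALU/bne.BR) dual
  cy5 -> i8 (sub.ALU) WAW r4
  cy6 -> i9 (add.ALU) RAW r4
  cy7 -> i10+i11 (st.MEM/and.ALU) dual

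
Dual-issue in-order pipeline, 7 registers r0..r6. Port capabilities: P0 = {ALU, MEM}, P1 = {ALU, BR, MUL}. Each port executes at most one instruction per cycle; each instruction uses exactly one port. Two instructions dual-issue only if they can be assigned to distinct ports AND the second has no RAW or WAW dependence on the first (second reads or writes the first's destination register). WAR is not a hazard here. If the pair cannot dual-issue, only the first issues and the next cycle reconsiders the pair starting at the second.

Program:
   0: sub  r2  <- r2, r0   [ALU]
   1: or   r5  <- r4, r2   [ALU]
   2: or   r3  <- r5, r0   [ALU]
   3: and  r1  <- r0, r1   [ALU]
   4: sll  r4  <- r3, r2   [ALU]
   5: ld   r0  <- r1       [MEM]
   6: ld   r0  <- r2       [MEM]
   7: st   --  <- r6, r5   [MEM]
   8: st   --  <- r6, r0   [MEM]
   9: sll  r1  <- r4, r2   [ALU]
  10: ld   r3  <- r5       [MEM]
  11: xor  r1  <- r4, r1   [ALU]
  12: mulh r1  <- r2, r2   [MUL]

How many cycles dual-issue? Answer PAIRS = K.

PAIRS = 4

#0 head=0: sub i0 RAW r2
#1 head=1: or i1 RAW r5
#2 head=2: or and i2/i3 2-wide
#3 head=4: sll ld i4/i5 2-wide
#4 head=6: ld i6 no-port MEM/MEM
#5 head=7: st i7 no-port MEM/MEM
#6 head=8: st sll i8/i9 2-wide
#7 head=10: ld xor i10/i11 2-wide
#8 head=12: mulh i12 tail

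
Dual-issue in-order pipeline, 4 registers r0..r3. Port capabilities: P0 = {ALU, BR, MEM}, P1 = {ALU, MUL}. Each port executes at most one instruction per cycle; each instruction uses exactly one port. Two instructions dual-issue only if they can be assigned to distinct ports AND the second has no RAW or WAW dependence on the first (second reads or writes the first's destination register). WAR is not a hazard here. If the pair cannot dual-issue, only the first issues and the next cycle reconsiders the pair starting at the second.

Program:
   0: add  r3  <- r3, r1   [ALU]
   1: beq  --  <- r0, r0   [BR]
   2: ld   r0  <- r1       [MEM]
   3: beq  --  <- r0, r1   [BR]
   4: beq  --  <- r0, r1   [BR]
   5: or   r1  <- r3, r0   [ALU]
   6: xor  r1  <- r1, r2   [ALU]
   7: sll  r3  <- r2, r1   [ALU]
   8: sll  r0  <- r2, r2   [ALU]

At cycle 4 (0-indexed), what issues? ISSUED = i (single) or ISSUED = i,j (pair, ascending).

0. add.ALU;beq.BR @i0&i1  | 2-wide
1. ld.MEM @i2  | no-port MEM/BR
2. beq.BR @i3  | no-port BR/BR
3. beq.BR;or.ALU @i4&i5  | 2-wide
4. xor.ALU @i6  | RAW r1
5. sll.ALU;sll.ALU @i7&i8  | 2-wide

ISSUED = 6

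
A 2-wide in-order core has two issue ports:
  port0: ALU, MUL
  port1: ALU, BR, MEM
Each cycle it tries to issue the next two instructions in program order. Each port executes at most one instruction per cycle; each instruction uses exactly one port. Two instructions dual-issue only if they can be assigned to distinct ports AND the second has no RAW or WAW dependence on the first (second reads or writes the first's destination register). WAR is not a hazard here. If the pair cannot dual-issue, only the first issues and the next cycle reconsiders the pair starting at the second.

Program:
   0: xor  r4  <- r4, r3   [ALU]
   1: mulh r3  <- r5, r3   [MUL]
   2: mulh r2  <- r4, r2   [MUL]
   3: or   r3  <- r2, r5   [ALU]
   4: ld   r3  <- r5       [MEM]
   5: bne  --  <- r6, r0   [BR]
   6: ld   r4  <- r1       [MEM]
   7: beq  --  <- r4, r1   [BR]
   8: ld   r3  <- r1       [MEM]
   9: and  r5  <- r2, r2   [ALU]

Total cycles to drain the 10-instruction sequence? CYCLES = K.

CYCLES = 8

#0 head=0: xor.ALU;mulh.MUL i0,i1 dual
#1 head=2: mulh.MUL i2 RAW r2
#2 head=3: or.ALU i3 WAW r3
#3 head=4: ld.MEM i4 no-port MEM/BR
#4 head=5: bne.BR i5 no-port BR/MEM
#5 head=6: ld.MEM i6 no-port MEM/BR
#6 head=7: beq.BR i7 no-port BR/MEM
#7 head=8: ld.MEM;and.ALU i8,i9 dual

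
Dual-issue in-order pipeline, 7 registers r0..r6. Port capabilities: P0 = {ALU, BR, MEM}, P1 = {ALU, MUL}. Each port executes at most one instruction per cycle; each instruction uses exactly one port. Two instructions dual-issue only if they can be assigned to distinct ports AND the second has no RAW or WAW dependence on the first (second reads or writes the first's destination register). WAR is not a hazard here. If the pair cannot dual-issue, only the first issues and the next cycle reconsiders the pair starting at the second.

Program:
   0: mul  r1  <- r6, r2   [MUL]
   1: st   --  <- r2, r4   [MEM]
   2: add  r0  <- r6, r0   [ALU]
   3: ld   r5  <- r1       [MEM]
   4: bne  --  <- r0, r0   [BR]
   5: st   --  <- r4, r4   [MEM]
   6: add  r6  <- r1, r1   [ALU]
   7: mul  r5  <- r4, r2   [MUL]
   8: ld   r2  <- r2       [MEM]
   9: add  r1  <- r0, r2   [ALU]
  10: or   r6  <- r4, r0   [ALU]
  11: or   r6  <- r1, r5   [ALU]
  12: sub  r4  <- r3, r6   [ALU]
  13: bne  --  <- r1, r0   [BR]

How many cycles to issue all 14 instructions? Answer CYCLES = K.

[0] i0/i1  mul/st  -- 2-wide
[1] i2/i3  add/ld  -- 2-wide
[2] i4  bne  -- no-port BR/MEM
[3] i5/i6  st/add  -- 2-wide
[4] i7/i8  mul/ld  -- 2-wide
[5] i9/i10  add/or  -- 2-wide
[6] i11  or  -- RAW r6
[7] i12/i13  sub/bne  -- 2-wide

CYCLES = 8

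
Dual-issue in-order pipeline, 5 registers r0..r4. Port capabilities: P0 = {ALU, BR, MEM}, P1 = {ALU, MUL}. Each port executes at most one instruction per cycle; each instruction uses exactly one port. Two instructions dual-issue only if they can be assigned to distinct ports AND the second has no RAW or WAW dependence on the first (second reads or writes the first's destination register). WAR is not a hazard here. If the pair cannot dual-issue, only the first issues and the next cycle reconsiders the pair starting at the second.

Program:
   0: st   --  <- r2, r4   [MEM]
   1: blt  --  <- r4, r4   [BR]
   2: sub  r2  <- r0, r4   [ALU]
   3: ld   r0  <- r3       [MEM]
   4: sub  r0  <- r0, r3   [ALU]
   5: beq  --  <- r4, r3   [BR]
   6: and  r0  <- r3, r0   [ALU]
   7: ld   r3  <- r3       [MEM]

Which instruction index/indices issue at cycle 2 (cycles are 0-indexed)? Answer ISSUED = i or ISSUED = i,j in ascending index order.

ISSUED = 3

[0] i0  st  -- no-port MEM/BR
[1] i1,i2  blt sub  -- dual
[2] i3  ld  -- RAW+WAW r0
[3] i4,i5  sub beq  -- dual
[4] i6,i7  and ld  -- dual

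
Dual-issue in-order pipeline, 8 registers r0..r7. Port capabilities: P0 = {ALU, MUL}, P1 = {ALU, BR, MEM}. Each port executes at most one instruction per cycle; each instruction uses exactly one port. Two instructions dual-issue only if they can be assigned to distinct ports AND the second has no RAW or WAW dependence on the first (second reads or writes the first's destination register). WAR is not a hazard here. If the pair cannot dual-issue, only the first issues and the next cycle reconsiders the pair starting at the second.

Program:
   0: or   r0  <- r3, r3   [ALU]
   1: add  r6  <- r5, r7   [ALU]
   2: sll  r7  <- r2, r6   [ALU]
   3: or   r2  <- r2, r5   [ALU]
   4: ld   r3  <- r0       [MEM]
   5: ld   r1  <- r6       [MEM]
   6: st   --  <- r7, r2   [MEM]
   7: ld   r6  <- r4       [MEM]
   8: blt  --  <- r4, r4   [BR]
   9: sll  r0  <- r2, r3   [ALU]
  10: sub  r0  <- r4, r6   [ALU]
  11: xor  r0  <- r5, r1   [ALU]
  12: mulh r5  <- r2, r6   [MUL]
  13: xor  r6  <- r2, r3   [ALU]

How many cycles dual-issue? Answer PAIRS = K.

#0 head=0: or;add i0/i1 2-wide
#1 head=2: sll;or i2/i3 2-wide
#2 head=4: ld i4 no-port MEM/MEM
#3 head=5: ld i5 no-port MEM/MEM
#4 head=6: st i6 no-port MEM/MEM
#5 head=7: ld i7 no-port MEM/BR
#6 head=8: blt;sll i8/i9 2-wide
#7 head=10: sub i10 WAW r0
#8 head=11: xor;mulh i11/i12 2-wide
#9 head=13: xor i13 tail

PAIRS = 4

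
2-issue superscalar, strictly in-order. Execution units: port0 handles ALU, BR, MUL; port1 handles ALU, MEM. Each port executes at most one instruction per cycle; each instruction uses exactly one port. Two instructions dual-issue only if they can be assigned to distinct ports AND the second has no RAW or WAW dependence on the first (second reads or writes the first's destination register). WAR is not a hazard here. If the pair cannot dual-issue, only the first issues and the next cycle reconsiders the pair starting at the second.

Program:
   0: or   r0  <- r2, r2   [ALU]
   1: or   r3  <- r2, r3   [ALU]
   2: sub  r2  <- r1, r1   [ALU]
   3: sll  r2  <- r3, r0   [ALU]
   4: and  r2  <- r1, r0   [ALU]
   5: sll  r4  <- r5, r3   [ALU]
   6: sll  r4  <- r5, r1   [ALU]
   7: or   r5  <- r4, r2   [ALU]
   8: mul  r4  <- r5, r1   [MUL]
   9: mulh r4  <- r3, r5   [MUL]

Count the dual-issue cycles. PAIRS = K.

0. or+or @i0/i1  | dual
1. sub @i2  | WAW r2
2. sll @i3  | WAW r2
3. and+sll @i4/i5  | dual
4. sll @i6  | RAW r4
5. or @i7  | RAW r5
6. mul @i8  | no-port MUL/MUL
7. mulh @i9  | tail

PAIRS = 2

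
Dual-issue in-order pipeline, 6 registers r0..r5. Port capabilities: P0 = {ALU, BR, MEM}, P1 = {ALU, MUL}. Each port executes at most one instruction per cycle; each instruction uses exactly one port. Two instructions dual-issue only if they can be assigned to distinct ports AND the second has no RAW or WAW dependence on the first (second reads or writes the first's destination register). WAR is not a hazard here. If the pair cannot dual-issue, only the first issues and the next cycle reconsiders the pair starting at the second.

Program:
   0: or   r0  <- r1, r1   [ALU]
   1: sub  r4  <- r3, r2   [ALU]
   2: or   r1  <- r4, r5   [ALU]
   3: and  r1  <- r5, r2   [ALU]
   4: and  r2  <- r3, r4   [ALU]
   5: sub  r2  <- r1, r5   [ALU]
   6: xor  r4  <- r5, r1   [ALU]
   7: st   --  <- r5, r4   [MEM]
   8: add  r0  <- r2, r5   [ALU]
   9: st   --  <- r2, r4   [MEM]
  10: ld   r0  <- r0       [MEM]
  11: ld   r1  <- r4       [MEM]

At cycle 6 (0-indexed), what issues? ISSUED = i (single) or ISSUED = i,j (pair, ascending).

0. or+sub @i0/i1  | pair
1. or @i2  | WAW r1
2. and+and @i3/i4  | pair
3. sub+xor @i5/i6  | pair
4. st+add @i7/i8  | pair
5. st @i9  | no-port MEM/MEM
6. ld @i10  | no-port MEM/MEM
7. ld @i11  | tail

ISSUED = 10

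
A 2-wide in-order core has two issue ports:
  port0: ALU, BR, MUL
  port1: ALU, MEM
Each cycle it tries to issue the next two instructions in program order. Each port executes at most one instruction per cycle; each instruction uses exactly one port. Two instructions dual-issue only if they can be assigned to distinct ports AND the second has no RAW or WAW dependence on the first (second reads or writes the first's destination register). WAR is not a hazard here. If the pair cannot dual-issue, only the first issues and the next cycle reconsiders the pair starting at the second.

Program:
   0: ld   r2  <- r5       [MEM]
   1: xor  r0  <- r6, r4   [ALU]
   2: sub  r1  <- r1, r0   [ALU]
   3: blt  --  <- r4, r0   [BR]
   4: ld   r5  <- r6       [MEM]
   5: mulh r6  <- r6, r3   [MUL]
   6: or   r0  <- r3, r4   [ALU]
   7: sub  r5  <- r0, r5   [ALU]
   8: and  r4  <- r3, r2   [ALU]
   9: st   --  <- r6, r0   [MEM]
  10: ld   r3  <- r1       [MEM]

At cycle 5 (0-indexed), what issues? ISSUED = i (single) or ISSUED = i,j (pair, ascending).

  cy0 -> i0&i1 (ld.MEM xor.ALU) pair
  cy1 -> i2&i3 (sub.ALU blt.BR) pair
  cy2 -> i4&i5 (ld.MEM mulh.MUL) pair
  cy3 -> i6 (or.ALU) RAW r0
  cy4 -> i7&i8 (sub.ALU and.ALU) pair
  cy5 -> i9 (st.MEM) no-port MEM/MEM
  cy6 -> i10 (ld.MEM) tail

ISSUED = 9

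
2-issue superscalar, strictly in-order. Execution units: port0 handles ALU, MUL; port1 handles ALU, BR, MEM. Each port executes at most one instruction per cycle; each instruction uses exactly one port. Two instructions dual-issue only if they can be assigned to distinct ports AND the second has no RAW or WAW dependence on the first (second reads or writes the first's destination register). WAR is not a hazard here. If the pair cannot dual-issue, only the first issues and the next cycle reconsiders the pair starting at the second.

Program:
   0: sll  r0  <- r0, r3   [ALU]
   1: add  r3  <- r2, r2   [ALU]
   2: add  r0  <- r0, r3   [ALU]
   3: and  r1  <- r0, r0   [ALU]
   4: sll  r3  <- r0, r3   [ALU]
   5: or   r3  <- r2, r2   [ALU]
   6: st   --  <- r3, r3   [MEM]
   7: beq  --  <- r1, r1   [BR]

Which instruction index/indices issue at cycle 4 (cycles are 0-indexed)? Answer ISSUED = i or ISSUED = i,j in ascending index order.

0. sll+add @i0+i1  | pair
1. add @i2  | RAW r0
2. and+sll @i3+i4  | pair
3. or @i5  | RAW r3
4. st @i6  | no-port MEM/BR
5. beq @i7  | tail

ISSUED = 6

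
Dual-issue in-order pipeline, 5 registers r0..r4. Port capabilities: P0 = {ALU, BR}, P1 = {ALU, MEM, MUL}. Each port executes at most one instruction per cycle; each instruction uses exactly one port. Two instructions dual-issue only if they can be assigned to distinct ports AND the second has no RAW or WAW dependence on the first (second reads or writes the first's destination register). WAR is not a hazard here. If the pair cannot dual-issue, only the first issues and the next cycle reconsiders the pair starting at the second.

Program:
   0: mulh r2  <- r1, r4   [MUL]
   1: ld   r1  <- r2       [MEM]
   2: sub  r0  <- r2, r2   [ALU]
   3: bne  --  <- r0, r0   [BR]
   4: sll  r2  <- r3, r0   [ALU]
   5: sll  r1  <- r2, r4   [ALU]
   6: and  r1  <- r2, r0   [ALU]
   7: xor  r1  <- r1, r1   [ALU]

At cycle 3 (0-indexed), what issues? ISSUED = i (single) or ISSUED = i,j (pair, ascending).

ISSUED = 5

0. mulh @i0  | no-port MUL/MEM
1. ld sub @i1&i2  | pair
2. bne sll @i3&i4  | pair
3. sll @i5  | WAW r1
4. and @i6  | RAW+WAW r1
5. xor @i7  | tail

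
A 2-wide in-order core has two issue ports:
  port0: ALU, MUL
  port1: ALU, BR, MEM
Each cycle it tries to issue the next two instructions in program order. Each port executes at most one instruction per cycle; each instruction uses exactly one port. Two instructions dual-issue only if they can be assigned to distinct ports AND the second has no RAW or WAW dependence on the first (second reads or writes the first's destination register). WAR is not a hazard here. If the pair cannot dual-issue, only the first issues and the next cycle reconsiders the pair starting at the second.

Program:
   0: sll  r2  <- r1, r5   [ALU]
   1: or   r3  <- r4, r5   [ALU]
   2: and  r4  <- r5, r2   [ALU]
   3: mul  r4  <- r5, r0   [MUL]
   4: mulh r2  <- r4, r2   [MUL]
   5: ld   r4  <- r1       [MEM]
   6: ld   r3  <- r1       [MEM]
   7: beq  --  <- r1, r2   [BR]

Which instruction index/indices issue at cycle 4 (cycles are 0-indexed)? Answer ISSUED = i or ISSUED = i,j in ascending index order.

0. sll.ALU;or.ALU @i0,i1  | 2-wide
1. and.ALU @i2  | WAW r4
2. mul.MUL @i3  | no-port MUL/MUL
3. mulh.MUL;ld.MEM @i4,i5  | 2-wide
4. ld.MEM @i6  | no-port MEM/BR
5. beq.BR @i7  | tail

ISSUED = 6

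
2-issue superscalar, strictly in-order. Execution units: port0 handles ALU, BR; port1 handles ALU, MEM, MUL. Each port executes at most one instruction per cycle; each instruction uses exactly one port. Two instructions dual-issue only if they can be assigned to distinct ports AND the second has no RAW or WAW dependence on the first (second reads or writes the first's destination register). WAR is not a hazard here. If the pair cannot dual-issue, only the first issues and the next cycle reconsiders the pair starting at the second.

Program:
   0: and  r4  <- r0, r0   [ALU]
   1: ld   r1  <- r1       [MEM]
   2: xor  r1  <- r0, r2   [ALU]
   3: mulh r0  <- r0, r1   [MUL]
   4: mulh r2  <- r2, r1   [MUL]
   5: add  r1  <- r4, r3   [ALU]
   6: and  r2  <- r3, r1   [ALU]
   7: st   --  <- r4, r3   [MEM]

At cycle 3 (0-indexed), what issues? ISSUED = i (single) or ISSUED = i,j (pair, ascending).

ISSUED = 4,5

c0: i0/i1 and.ALU+ld.MEM  pair
c1: i2 xor.ALU  RAW r1
c2: i3 mulh.MUL  no-port MUL/MUL
c3: i4/i5 mulh.MUL+add.ALU  pair
c4: i6/i7 and.ALU+st.MEM  pair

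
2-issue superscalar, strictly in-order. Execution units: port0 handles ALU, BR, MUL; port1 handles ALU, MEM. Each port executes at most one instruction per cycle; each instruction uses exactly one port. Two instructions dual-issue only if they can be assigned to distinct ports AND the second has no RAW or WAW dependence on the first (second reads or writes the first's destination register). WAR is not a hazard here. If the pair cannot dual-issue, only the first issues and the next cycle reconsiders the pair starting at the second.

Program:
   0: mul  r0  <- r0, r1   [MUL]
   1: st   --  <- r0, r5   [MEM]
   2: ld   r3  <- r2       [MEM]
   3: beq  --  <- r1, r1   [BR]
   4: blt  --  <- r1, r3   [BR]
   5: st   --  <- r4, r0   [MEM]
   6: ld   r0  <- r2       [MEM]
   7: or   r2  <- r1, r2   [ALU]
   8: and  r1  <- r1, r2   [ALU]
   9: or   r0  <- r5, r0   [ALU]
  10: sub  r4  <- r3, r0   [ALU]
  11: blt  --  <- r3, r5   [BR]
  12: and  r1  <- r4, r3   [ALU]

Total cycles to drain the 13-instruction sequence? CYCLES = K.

CYCLES = 8

t=0 i0:mul ; RAW r0
t=1 i1:st ; no-port MEM/MEM
t=2 i2&i3:ld/beq ; pair
t=3 i4&i5:blt/st ; pair
t=4 i6&i7:ld/or ; pair
t=5 i8&i9:and/or ; pair
t=6 i10&i11:sub/blt ; pair
t=7 i12:and ; tail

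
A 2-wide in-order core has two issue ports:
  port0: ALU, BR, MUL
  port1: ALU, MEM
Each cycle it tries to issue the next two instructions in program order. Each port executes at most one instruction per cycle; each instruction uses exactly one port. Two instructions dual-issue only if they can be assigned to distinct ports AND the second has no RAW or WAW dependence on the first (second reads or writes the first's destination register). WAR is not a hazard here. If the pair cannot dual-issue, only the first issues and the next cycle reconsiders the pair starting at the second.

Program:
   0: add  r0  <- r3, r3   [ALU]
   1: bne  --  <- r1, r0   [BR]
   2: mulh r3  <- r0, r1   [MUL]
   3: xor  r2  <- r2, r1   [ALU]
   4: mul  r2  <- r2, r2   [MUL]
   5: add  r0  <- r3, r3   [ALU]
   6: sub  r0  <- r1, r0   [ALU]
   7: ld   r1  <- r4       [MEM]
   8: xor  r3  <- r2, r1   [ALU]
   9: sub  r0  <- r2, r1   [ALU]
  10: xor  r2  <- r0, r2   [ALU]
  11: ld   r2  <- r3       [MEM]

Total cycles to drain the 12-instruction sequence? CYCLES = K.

CYCLES = 8

c0: i0 add  RAW r0
c1: i1 bne  no-port BR/MUL
c2: i2,i3 mulh/xor  pair
c3: i4,i5 mul/add  pair
c4: i6,i7 sub/ld  pair
c5: i8,i9 xor/sub  pair
c6: i10 xor  WAW r2
c7: i11 ld  tail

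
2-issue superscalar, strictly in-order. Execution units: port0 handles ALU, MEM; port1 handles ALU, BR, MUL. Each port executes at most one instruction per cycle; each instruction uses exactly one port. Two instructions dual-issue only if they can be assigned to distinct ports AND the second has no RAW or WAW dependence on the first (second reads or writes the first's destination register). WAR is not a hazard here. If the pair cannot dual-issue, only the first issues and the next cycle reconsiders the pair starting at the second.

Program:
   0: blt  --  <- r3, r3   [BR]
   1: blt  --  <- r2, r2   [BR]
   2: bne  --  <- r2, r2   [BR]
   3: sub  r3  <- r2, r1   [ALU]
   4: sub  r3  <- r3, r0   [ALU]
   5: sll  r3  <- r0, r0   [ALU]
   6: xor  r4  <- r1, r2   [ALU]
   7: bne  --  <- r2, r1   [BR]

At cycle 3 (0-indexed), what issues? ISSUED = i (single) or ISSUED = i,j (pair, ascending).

ISSUED = 4

c0: i0 blt  no-port BR/BR
c1: i1 blt  no-port BR/BR
c2: i2/i3 bne+sub  dual
c3: i4 sub  WAW r3
c4: i5/i6 sll+xor  dual
c5: i7 bne  tail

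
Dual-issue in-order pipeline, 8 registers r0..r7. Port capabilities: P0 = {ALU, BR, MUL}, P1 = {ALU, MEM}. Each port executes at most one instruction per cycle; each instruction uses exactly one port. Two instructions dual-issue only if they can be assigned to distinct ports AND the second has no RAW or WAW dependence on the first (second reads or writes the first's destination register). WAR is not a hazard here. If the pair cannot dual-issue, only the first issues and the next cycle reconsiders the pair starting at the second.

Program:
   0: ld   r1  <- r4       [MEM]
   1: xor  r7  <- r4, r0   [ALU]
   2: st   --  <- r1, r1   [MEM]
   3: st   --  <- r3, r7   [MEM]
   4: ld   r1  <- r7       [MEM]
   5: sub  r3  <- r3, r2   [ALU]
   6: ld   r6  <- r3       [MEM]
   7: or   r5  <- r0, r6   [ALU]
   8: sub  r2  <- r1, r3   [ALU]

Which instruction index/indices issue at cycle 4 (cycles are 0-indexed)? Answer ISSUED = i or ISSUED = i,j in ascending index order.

ISSUED = 6

[0] i0+i1  ld+xor  -- 2-wide
[1] i2  st  -- no-port MEM/MEM
[2] i3  st  -- no-port MEM/MEM
[3] i4+i5  ld+sub  -- 2-wide
[4] i6  ld  -- RAW r6
[5] i7+i8  or+sub  -- 2-wide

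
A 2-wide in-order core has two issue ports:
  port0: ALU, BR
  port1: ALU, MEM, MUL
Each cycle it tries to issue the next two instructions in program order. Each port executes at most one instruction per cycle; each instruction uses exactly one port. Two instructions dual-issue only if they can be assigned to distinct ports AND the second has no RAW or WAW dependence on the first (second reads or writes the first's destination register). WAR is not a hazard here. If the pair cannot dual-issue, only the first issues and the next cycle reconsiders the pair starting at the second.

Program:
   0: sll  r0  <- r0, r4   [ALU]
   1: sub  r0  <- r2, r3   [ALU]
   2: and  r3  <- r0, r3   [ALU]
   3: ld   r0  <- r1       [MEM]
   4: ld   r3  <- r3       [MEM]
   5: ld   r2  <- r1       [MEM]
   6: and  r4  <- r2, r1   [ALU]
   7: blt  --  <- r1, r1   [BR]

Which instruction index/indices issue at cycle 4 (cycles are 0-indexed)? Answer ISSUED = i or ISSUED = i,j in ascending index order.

ISSUED = 5

0. sll.ALU @i0  | WAW r0
1. sub.ALU @i1  | RAW r0
2. and.ALU+ld.MEM @i2+i3  | 2-wide
3. ld.MEM @i4  | no-port MEM/MEM
4. ld.MEM @i5  | RAW r2
5. and.ALU+blt.BR @i6+i7  | 2-wide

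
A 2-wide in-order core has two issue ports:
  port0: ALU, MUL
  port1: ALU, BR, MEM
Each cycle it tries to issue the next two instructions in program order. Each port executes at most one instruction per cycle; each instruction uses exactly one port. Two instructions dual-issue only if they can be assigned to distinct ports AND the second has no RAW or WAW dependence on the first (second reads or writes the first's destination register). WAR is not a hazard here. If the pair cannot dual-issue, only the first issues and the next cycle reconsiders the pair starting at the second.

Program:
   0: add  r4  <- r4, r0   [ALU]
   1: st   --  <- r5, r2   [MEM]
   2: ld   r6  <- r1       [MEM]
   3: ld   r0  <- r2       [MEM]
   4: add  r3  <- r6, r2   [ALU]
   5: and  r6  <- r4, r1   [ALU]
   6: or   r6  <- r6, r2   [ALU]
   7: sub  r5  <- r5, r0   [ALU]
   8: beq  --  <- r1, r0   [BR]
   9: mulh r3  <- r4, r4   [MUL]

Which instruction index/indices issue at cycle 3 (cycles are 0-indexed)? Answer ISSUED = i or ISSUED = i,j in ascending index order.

ISSUED = 5

[0] i0+i1  add+st  -- dual
[1] i2  ld  -- no-port MEM/MEM
[2] i3+i4  ld+add  -- dual
[3] i5  and  -- RAW+WAW r6
[4] i6+i7  or+sub  -- dual
[5] i8+i9  beq+mulh  -- dual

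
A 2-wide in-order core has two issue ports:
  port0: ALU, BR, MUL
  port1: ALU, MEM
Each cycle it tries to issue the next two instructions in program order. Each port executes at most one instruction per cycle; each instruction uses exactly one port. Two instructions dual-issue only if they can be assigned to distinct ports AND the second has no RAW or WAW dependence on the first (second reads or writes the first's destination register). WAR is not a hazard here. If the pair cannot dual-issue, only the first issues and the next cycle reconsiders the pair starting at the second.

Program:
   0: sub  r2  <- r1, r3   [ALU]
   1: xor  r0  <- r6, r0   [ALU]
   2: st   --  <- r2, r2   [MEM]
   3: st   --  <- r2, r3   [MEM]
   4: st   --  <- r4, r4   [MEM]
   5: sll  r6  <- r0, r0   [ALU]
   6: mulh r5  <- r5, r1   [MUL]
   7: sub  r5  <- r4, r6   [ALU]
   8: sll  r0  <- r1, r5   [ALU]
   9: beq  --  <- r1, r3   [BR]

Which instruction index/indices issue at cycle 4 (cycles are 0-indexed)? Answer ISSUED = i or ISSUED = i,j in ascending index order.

ISSUED = 6

t=0 i0&i1:sub xor ; pair
t=1 i2:st ; no-port MEM/MEM
t=2 i3:st ; no-port MEM/MEM
t=3 i4&i5:st sll ; pair
t=4 i6:mulh ; WAW r5
t=5 i7:sub ; RAW r5
t=6 i8&i9:sll beq ; pair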